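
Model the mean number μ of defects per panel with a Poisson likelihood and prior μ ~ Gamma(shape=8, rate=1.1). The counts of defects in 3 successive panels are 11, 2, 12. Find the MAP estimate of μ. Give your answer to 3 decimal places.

μ̂_MAP = 7.805

Σxᵢ = 11+2+12 = 25, with n = 3.
Posterior ∝ μ^7e^(−1.1μ) · μ^25e^(−3μ) = μ^32e^(−4.1μ), i.e. Gamma(shape=33, rate=4.1).
The mode of a Gamma(a, b) with a ≥ 1 (shape–rate) is (a−1)/b = 32/4.1 ≈ 7.805.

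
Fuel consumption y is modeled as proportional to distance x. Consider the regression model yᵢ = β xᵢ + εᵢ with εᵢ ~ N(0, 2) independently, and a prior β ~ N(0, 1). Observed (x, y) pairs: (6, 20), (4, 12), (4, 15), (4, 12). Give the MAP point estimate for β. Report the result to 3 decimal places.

log p(β | y) = −Σ(yᵢ − βxᵢ)²/(2·2) − β²/(2·1) + const.
Setting the derivative to zero: Σxᵢ(yᵢ − βxᵢ)/2 − β/1 = 0, so β = Σxᵢyᵢ / (Σxᵢ² + σ²/τ²).
Σxᵢyᵢ = 6·20 + 4·12 + 4·15 + 4·12 = 276; Σxᵢ² = 84; σ²/τ² = 2.
β̂_MAP = 276 / (84 + 2) = 276/86 ≈ 3.209.

β̂_MAP = 3.209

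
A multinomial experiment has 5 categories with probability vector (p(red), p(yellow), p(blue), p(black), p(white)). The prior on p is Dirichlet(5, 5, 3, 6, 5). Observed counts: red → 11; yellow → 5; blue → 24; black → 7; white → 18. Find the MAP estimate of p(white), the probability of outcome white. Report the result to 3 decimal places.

MAP estimate of p(white) = 0.262

The posterior is Dirichlet(αᵢ + nᵢ) = Dirichlet(16, 10, 27, 13, 23).
For a Dirichlet(a₁,…,a_K) with all aᵢ > 1, the mode has j-th component (aⱼ − 1)/(Σaᵢ − K).
Here Σaᵢ = 89 and K = 5, so p(white) = (23 − 1)/(89 − 5) = 22/84 ≈ 0.262.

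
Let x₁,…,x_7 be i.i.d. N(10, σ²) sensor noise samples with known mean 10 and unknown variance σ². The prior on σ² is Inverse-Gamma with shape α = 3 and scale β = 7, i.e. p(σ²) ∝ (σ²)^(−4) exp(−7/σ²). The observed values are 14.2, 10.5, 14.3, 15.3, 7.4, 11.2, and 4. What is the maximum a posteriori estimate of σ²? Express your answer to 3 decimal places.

σ̂²_MAP = 8.178

Sum of squared deviations about the known mean: SS = (14.2−10)² + (10.5−10)² + (14.3−10)² + (15.3−10)² + (7.4−10)² + (11.2−10)² + (4−10)² = 108.67.
The Normal likelihood contributes (σ²)^(−n/2) exp(−SS/(2σ²)), so the posterior is Inverse-Gamma(α + n/2, β + SS/2) = Inverse-Gamma(6.5, 61.335).
The mode of Inverse-Gamma(a, b) is b/(a+1) = 61.335/7.5 ≈ 8.178.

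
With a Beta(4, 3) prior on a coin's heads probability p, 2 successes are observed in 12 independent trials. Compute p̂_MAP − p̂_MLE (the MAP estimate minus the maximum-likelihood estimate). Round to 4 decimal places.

Posterior is Beta(6, 13); MAP = (6−1)/(19−2) = 5/17 ≈ 0.29412.
MLE ignores the prior: p̂_MLE = k/n = 2/12 ≈ 0.16667.
Difference = 5/17 − 2/12 = 13/102 ≈ 0.1275.

MAP − MLE = 0.1275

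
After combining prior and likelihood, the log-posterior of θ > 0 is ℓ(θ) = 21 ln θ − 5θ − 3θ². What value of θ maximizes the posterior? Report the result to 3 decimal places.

ℓ'(θ) = 21/θ − 5 − 6θ. Setting this to zero and multiplying by θ: 6θ² + 5θ − 21 = 0.
θ = (−5 + √(5² + 4·6·21)) / (2·6) = (−5 + √529) / 12 = (−5 + 23)/12 = 3/2.
ℓ''(θ) = −21/θ² − 6 < 0, confirming a maximum.

θ̂_MAP = 1.500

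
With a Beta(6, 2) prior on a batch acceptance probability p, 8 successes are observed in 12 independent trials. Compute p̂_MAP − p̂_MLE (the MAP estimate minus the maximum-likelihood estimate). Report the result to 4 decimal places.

MAP − MLE = 0.0556

Posterior is Beta(14, 6); MAP = (14−1)/(20−2) = 13/18 ≈ 0.72222.
MLE ignores the prior: p̂_MLE = k/n = 8/12 ≈ 0.66667.
Difference = 13/18 − 8/12 = 1/18 ≈ 0.0556.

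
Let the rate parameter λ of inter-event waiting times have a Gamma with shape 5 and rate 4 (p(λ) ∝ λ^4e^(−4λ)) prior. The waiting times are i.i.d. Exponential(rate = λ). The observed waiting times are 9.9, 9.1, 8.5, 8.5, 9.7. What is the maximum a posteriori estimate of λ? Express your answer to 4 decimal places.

The Exponential(rate=λ) likelihood is ∝ λ^n e^(−λΣtᵢ). Here n = 5 and Σtᵢ = 9.9 + 9.1 + 8.5 + 8.5 + 9.7 = 45.7.
Posterior ∝ λ^4e^(−4λ) · λ^5e^(−45.7λ) = λ^9e^(−49.7λ), i.e. Gamma(10, 49.7).
Mode = (a−1)/b = 9/49.7 ≈ 0.1811.

λ̂_MAP = 0.1811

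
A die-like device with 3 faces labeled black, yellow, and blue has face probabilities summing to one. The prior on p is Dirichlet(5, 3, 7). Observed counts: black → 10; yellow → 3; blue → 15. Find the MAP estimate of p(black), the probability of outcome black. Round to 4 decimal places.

The posterior is Dirichlet(αᵢ + nᵢ) = Dirichlet(15, 6, 22).
For a Dirichlet(a₁,…,a_K) with all aᵢ > 1, the mode has j-th component (aⱼ − 1)/(Σaᵢ − K).
Here Σaᵢ = 43 and K = 3, so p(black) = (15 − 1)/(43 − 3) = 14/40 ≈ 0.3500.

MAP estimate of p(black) = 0.3500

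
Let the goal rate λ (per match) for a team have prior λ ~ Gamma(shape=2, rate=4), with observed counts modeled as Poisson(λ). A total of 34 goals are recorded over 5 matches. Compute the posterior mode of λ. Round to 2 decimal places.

λ̂_MAP = 3.89

Σxᵢ = 34, n = 5.
Posterior ∝ λe^(−4λ) · λ^34e^(−5λ) = λ^35e^(−9λ), i.e. Gamma(shape=36, rate=9).
The mode of a Gamma(a, b) with a ≥ 1 (shape–rate) is (a−1)/b = 35/9 ≈ 3.89.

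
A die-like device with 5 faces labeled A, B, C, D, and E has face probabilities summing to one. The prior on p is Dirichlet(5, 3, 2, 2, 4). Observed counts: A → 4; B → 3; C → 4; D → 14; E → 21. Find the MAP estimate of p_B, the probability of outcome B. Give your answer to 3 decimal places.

The posterior is Dirichlet(αᵢ + nᵢ) = Dirichlet(9, 6, 6, 16, 25).
For a Dirichlet(a₁,…,a_K) with all aᵢ > 1, the mode has j-th component (aⱼ − 1)/(Σaᵢ − K).
Here Σaᵢ = 62 and K = 5, so p_B = (6 − 1)/(62 − 5) = 5/57 ≈ 0.088.

MAP estimate of p_B = 0.088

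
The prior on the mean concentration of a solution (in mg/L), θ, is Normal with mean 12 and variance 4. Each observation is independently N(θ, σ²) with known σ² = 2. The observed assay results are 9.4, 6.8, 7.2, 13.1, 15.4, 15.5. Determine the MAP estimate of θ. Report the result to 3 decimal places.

n = 6; x̄ = (9.4 + 6.8 + 7.2 + 13.1 + 15.4 + 15.5)/6 = 67.4/6 = 337/30 ≈ 11.2333.
For a Normal prior and Normal likelihood with known variance, the posterior is Normal; its mode equals its mean, the precision-weighted average.
Prior precision 1/σ₀² = 1/4 = 0.25; data precision n/σ² = 6/2 = 3.
θ̂ = (0.25·12 + 3·(337/30)) / (0.25 + 3) = 36.7/3.25 = 734/65 ≈ 11.292.

θ̂_MAP = 11.292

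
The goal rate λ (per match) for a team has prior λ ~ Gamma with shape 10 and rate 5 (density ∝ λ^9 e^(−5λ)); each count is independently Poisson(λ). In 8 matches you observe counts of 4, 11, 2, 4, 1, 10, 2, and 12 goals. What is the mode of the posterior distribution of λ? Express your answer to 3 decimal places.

λ̂_MAP = 4.231

Σxᵢ = 4+11+2+4+1+10+2+12 = 46, with n = 8.
Posterior ∝ λ^9e^(−5λ) · λ^46e^(−8λ) = λ^55e^(−13λ), i.e. Gamma(shape=56, rate=13).
The mode of a Gamma(a, b) with a ≥ 1 (shape–rate) is (a−1)/b = 55/13 ≈ 4.231.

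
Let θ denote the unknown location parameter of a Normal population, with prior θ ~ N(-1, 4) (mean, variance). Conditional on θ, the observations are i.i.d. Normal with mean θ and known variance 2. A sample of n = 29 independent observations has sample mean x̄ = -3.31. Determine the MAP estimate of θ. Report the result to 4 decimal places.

n = 29, x̄ = -3.31.
For a Normal prior and Normal likelihood with known variance, the posterior is Normal; its mode equals its mean, the precision-weighted average.
Prior precision 1/σ₀² = 1/4 = 0.25; data precision n/σ² = 29/2 = 14.5.
θ̂ = (0.25·(-1) + 14.5·(-3.31)) / (0.25 + 14.5) = (-48.245)/14.75 = -9649/2950 ≈ -3.2708.

θ̂_MAP = -3.2708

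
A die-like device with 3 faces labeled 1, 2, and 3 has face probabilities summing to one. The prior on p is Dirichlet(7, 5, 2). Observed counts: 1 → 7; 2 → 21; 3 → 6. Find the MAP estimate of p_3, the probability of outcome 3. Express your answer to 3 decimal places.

The posterior is Dirichlet(αᵢ + nᵢ) = Dirichlet(14, 26, 8).
For a Dirichlet(a₁,…,a_K) with all aᵢ > 1, the mode has j-th component (aⱼ − 1)/(Σaᵢ − K).
Here Σaᵢ = 48 and K = 3, so p_3 = (8 − 1)/(48 − 3) = 7/45 ≈ 0.156.

MAP estimate: 0.156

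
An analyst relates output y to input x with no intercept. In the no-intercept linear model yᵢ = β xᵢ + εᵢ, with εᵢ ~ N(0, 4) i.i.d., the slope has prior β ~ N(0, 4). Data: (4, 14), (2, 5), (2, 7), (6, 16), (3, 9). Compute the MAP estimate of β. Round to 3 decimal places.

β̂_MAP = 2.900

log p(β | y) = −Σ(yᵢ − βxᵢ)²/(2·4) − β²/(2·4) + const.
Setting the derivative to zero: Σxᵢ(yᵢ − βxᵢ)/4 − β/4 = 0, so β = Σxᵢyᵢ / (Σxᵢ² + σ²/τ²).
Σxᵢyᵢ = 4·14 + 2·5 + 2·7 + 6·16 + 3·9 = 203; Σxᵢ² = 69; σ²/τ² = 1.
β̂_MAP = 203 / (69 + 1) = 203/70 ≈ 2.900.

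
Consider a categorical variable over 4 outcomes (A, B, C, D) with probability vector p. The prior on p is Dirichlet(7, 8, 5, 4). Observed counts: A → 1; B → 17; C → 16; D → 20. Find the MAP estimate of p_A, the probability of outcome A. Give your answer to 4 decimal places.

The posterior is Dirichlet(αᵢ + nᵢ) = Dirichlet(8, 25, 21, 24).
For a Dirichlet(a₁,…,a_K) with all aᵢ > 1, the mode has j-th component (aⱼ − 1)/(Σaᵢ − K).
Here Σaᵢ = 78 and K = 4, so p_A = (8 − 1)/(78 − 4) = 7/74 ≈ 0.0946.

MAP estimate of p_A = 0.0946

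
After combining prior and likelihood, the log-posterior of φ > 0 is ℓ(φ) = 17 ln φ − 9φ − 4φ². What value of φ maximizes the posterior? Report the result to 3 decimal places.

φ̂_MAP = 1.000

ℓ'(φ) = 17/φ − 9 − 8φ. Setting this to zero and multiplying by φ: 8φ² + 9φ − 17 = 0.
φ = (−9 + √(9² + 4·8·17)) / (2·8) = (−9 + √625) / 16 = (−9 + 25)/16 = 1.
ℓ''(φ) = −17/φ² − 8 < 0, confirming a maximum.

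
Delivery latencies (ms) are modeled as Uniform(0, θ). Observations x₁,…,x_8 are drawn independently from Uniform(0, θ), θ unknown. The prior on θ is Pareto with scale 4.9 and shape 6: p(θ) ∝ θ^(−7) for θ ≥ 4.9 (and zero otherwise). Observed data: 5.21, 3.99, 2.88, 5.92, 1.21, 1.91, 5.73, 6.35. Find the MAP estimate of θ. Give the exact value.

The Uniform(0, θ) likelihood is θ^(−n) for θ ≥ max(xᵢ), zero otherwise. Here max(xᵢ) = 6.35.
Posterior ∝ θ^(−7) · θ^(−8) = θ^(−15) on θ ≥ max(4.9, 6.35) = 6.35.
This density is strictly decreasing in θ, so the posterior mode lies at the lower boundary of the support.

θ̂_MAP = 6.35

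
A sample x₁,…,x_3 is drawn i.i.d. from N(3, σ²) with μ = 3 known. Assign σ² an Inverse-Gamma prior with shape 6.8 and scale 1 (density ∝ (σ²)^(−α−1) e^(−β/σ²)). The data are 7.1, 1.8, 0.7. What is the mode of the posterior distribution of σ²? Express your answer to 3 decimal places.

Sum of squared deviations about the known mean: SS = (7.1−3)² + (1.8−3)² + (0.7−3)² = 23.54.
The Normal likelihood contributes (σ²)^(−n/2) exp(−SS/(2σ²)), so the posterior is Inverse-Gamma(α + n/2, β + SS/2) = Inverse-Gamma(8.3, 12.77).
The mode of Inverse-Gamma(a, b) is b/(a+1) = 12.77/9.3 ≈ 1.373.

σ̂²_MAP = 1.373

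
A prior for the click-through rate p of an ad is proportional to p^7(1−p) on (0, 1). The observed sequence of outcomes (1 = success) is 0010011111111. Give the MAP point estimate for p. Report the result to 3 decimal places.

The prior density ∝ p^7(1−p)^1 is the kernel of Beta(8, 2).
Data: 9 successes in 13 trials (from the sequence). The binomial likelihood contributes p^9(1−p)^4, so the posterior is Beta(8+9, 2+4) = Beta(17, 6).
For Beta(a, b) with a, b > 1 the mode is (a−1)/(a+b−2) = 16/21 ≈ 0.762.

p̂_MAP = 0.762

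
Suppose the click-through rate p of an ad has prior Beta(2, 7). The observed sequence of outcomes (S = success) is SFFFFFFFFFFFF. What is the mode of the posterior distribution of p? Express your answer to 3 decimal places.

Prior: Beta(2, 7).
Data: 1 success in 13 trials (from the sequence). The binomial likelihood contributes p(1−p)^12, so the posterior is Beta(2+1, 7+12) = Beta(3, 19).
For Beta(a, b) with a, b > 1 the mode is (a−1)/(a+b−2) = 2/20 ≈ 0.100.

p̂_MAP = 0.100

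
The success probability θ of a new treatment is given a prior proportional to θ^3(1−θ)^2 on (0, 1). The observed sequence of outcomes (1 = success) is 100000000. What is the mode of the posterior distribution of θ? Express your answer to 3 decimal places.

θ̂_MAP = 0.286

The prior density ∝ θ^3(1−θ)^2 is the kernel of Beta(4, 3).
Data: 1 success in 9 trials (from the sequence). The binomial likelihood contributes θ(1−θ)^8, so the posterior is Beta(4+1, 3+8) = Beta(5, 11).
For Beta(a, b) with a, b > 1 the mode is (a−1)/(a+b−2) = 4/14 ≈ 0.286.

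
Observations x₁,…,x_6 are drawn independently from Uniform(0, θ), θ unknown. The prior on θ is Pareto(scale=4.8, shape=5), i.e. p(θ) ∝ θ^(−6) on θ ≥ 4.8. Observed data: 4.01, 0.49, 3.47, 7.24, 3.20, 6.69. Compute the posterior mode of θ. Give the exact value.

The Uniform(0, θ) likelihood is θ^(−n) for θ ≥ max(xᵢ), zero otherwise. Here max(xᵢ) = 7.24.
Posterior ∝ θ^(−6) · θ^(−6) = θ^(−12) on θ ≥ max(4.8, 7.24) = 7.24.
This density is strictly decreasing in θ, so the posterior mode lies at the lower boundary of the support.

θ̂_MAP = 7.24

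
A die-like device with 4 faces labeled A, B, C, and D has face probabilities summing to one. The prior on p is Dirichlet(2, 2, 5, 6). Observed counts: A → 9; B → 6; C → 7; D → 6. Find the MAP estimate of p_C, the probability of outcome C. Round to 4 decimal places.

The posterior is Dirichlet(αᵢ + nᵢ) = Dirichlet(11, 8, 12, 12).
For a Dirichlet(a₁,…,a_K) with all aᵢ > 1, the mode has j-th component (aⱼ − 1)/(Σaᵢ − K).
Here Σaᵢ = 43 and K = 4, so p_C = (12 − 1)/(43 − 4) = 11/39 ≈ 0.2821.

MAP estimate of p_C = 0.2821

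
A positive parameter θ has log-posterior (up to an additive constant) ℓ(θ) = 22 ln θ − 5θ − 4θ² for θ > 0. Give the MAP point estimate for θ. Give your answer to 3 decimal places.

θ̂_MAP = 1.375

ℓ'(θ) = 22/θ − 5 − 8θ. Setting this to zero and multiplying by θ: 8θ² + 5θ − 22 = 0.
θ = (−5 + √(5² + 4·8·22)) / (2·8) = (−5 + √729) / 16 = (−5 + 27)/16 = 11/8.
ℓ''(θ) = −22/θ² − 8 < 0, confirming a maximum.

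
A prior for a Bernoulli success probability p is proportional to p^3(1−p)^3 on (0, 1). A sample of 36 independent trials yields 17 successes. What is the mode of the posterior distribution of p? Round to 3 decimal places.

p̂_MAP = 0.476

The prior density ∝ p^3(1−p)^3 is the kernel of Beta(4, 4).
Data: 17 successes in 36 trials. The binomial likelihood contributes p^17(1−p)^19, so the posterior is Beta(4+17, 4+19) = Beta(21, 23).
For Beta(a, b) with a, b > 1 the mode is (a−1)/(a+b−2) = 20/42 ≈ 0.476.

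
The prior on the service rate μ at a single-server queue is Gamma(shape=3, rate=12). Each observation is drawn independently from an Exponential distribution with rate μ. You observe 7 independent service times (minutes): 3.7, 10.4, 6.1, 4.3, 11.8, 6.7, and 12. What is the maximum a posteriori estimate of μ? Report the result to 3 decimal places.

The Exponential(rate=μ) likelihood is ∝ μ^n e^(−μΣtᵢ). Here n = 7 and Σtᵢ = 3.7 + 10.4 + 6.1 + 4.3 + 11.8 + 6.7 + 12 = 55.
Posterior ∝ μ^2e^(−12μ) · μ^7e^(−55μ) = μ^9e^(−67μ), i.e. Gamma(10, 67).
Mode = (a−1)/b = 9/67 ≈ 0.134.

μ̂_MAP = 0.134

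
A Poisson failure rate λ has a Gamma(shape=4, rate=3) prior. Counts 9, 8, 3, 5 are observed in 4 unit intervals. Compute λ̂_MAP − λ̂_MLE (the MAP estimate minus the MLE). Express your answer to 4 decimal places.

Σxᵢ = 25. Posterior is Gamma(29, 7); MAP = (29−1)/7 = 28/7 ≈ 4.00000.
MLE = x̄ = 25/4 ≈ 6.25000.
Difference = 28/7 − 25/4 = -9/4 ≈ -2.2500.

MAP − MLE = -2.2500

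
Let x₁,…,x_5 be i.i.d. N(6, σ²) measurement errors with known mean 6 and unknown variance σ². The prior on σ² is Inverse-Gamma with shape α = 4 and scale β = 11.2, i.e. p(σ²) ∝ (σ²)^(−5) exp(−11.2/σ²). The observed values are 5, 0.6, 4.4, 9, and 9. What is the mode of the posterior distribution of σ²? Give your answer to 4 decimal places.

Sum of squared deviations about the known mean: SS = (5−6)² + (0.6−6)² + (4.4−6)² + (9−6)² + (9−6)² = 50.72.
The Normal likelihood contributes (σ²)^(−n/2) exp(−SS/(2σ²)), so the posterior is Inverse-Gamma(α + n/2, β + SS/2) = Inverse-Gamma(6.5, 36.56).
The mode of Inverse-Gamma(a, b) is b/(a+1) = 36.56/7.5 ≈ 4.8747.

σ̂²_MAP = 4.8747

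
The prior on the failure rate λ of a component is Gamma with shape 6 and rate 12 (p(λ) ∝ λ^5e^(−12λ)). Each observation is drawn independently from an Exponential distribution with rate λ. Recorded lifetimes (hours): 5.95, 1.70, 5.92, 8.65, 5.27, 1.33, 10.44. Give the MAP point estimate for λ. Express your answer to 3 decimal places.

The Exponential(rate=λ) likelihood is ∝ λ^n e^(−λΣtᵢ). Here n = 7 and Σtᵢ = 5.95 + 1.70 + 5.92 + 8.65 + 5.27 + 1.33 + 10.44 = 39.26.
Posterior ∝ λ^5e^(−12λ) · λ^7e^(−39.26λ) = λ^12e^(−51.26λ), i.e. Gamma(13, 51.26).
Mode = (a−1)/b = 12/51.26 ≈ 0.234.

λ̂_MAP = 0.234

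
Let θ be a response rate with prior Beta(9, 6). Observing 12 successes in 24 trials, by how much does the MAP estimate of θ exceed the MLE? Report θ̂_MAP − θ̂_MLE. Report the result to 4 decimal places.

MAP − MLE = 0.0405

Posterior is Beta(21, 18); MAP = (21−1)/(39−2) = 20/37 ≈ 0.54054.
MLE ignores the prior: θ̂_MLE = k/n = 12/24 ≈ 0.50000.
Difference = 20/37 − 12/24 = 3/74 ≈ 0.0405.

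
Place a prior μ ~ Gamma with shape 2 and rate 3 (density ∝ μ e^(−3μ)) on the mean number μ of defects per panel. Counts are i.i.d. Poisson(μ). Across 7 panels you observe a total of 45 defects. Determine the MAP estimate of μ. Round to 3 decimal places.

μ̂_MAP = 4.600

Σxᵢ = 45, n = 7.
Posterior ∝ μe^(−3μ) · μ^45e^(−7μ) = μ^46e^(−10μ), i.e. Gamma(shape=47, rate=10).
The mode of a Gamma(a, b) with a ≥ 1 (shape–rate) is (a−1)/b = 46/10 ≈ 4.600.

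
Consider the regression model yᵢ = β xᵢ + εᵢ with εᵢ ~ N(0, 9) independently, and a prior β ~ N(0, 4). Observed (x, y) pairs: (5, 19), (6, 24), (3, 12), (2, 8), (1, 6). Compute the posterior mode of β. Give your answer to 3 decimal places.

log p(β | y) = −Σ(yᵢ − βxᵢ)²/(2·9) − β²/(2·4) + const.
Setting the derivative to zero: Σxᵢ(yᵢ − βxᵢ)/9 − β/4 = 0, so β = Σxᵢyᵢ / (Σxᵢ² + σ²/τ²).
Σxᵢyᵢ = 5·19 + 6·24 + 3·12 + 2·8 + 1·6 = 297; Σxᵢ² = 75; σ²/τ² = 2.25.
β̂_MAP = 297 / (75 + 2.25) = 297/77.25 ≈ 3.845.

β̂_MAP = 3.845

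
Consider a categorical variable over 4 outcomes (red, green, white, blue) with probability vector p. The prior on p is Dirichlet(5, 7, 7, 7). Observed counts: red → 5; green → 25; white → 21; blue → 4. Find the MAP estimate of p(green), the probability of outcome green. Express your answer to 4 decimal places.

The posterior is Dirichlet(αᵢ + nᵢ) = Dirichlet(10, 32, 28, 11).
For a Dirichlet(a₁,…,a_K) with all aᵢ > 1, the mode has j-th component (aⱼ − 1)/(Σaᵢ − K).
Here Σaᵢ = 81 and K = 4, so p(green) = (32 − 1)/(81 − 4) = 31/77 ≈ 0.4026.

MAP estimate of p(green) = 0.4026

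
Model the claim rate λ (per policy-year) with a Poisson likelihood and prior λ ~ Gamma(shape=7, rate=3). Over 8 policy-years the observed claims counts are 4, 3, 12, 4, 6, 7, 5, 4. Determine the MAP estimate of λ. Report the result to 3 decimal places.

λ̂_MAP = 4.636

Σxᵢ = 4+3+12+4+6+7+5+4 = 45, with n = 8.
Posterior ∝ λ^6e^(−3λ) · λ^45e^(−8λ) = λ^51e^(−11λ), i.e. Gamma(shape=52, rate=11).
The mode of a Gamma(a, b) with a ≥ 1 (shape–rate) is (a−1)/b = 51/11 ≈ 4.636.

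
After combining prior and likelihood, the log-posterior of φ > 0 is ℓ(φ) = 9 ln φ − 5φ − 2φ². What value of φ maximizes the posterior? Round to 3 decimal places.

φ̂_MAP = 1.000

ℓ'(φ) = 9/φ − 5 − 4φ. Setting this to zero and multiplying by φ: 4φ² + 5φ − 9 = 0.
φ = (−5 + √(5² + 4·4·9)) / (2·4) = (−5 + √169) / 8 = (−5 + 13)/8 = 1.
ℓ''(φ) = −9/φ² − 4 < 0, confirming a maximum.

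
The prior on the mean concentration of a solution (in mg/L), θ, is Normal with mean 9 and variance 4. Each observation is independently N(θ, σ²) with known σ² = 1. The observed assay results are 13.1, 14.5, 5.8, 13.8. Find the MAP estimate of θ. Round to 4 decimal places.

n = 4; x̄ = (13.1 + 14.5 + 5.8 + 13.8)/4 = 47.2/4 = 11.8.
For a Normal prior and Normal likelihood with known variance, the posterior is Normal; its mode equals its mean, the precision-weighted average.
Prior precision 1/σ₀² = 1/4 = 0.25; data precision n/σ² = 4/1 = 4.
θ̂ = (0.25·9 + 4·11.8) / (0.25 + 4) = 49.45/4.25 = 989/85 ≈ 11.6353.

θ̂_MAP = 11.6353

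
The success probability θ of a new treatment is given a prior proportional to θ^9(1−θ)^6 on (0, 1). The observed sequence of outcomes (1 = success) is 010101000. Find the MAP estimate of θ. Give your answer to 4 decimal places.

θ̂_MAP = 0.5000

The prior density ∝ θ^9(1−θ)^6 is the kernel of Beta(10, 7).
Data: 3 successes in 9 trials (from the sequence). The binomial likelihood contributes θ^3(1−θ)^6, so the posterior is Beta(10+3, 7+6) = Beta(13, 13).
For Beta(a, b) with a, b > 1 the mode is (a−1)/(a+b−2) = 12/24 ≈ 0.5000.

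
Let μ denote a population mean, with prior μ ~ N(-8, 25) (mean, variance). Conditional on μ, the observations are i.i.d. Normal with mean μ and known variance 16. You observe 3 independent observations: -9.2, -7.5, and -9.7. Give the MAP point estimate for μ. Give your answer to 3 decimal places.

n = 3; x̄ = ((-9.2) + (-7.5) + (-9.7))/3 = -26.4/3 = -8.8.
For a Normal prior and Normal likelihood with known variance, the posterior is Normal; its mode equals its mean, the precision-weighted average.
Prior precision 1/σ₀² = 1/25 = 0.04; data precision n/σ² = 3/16 = 0.1875.
μ̂ = (0.04·(-8) + 0.1875·(-8.8)) / (0.04 + 0.1875) = (-1.97)/0.2275 = -788/91 ≈ -8.659.

μ̂_MAP = -8.659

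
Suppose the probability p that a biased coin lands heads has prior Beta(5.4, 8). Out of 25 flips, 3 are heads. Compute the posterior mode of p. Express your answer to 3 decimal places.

p̂_MAP = 0.203

Prior: Beta(5.4, 8).
Data: 3 successes in 25 trials. The binomial likelihood contributes p^3(1−p)^22, so the posterior is Beta(5.4+3, 8+22) = Beta(8.4, 30).
For Beta(a, b) with a, b > 1 the mode is (a−1)/(a+b−2) = 7.4/36.4 ≈ 0.203.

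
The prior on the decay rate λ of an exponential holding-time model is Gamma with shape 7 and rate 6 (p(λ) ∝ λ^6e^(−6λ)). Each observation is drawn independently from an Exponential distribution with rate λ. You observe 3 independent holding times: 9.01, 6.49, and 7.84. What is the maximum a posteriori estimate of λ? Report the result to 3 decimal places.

λ̂_MAP = 0.307

The Exponential(rate=λ) likelihood is ∝ λ^n e^(−λΣtᵢ). Here n = 3 and Σtᵢ = 9.01 + 6.49 + 7.84 = 23.34.
Posterior ∝ λ^6e^(−6λ) · λ^3e^(−23.34λ) = λ^9e^(−29.34λ), i.e. Gamma(10, 29.34).
Mode = (a−1)/b = 9/29.34 ≈ 0.307.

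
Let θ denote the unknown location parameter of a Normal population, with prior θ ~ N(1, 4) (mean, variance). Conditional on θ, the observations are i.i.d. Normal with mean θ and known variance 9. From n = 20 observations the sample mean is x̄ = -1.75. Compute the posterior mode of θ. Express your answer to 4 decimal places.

θ̂_MAP = -1.4719

n = 20, x̄ = -1.75.
For a Normal prior and Normal likelihood with known variance, the posterior is Normal; its mode equals its mean, the precision-weighted average.
Prior precision 1/σ₀² = 1/4 = 0.25; data precision n/σ² = 20/9.
θ̂ = (0.25·1 + (20/9)·(-1.75)) / (0.25 + 20/9) = (-131/36)/(89/36) = -131/89 ≈ -1.4719.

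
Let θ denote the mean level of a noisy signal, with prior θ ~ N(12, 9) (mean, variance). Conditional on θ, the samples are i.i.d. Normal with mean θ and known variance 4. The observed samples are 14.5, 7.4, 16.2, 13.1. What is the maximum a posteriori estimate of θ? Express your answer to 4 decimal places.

θ̂_MAP = 12.7200

n = 4; x̄ = (14.5 + 7.4 + 16.2 + 13.1)/4 = 51.2/4 = 12.8.
For a Normal prior and Normal likelihood with known variance, the posterior is Normal; its mode equals its mean, the precision-weighted average.
Prior precision 1/σ₀² = 1/9; data precision n/σ² = 4/4 = 1.
θ̂ = ((1/9)·12 + 1·12.8) / (1/9 + 1) = (212/15)/(10/9) = 12.7200.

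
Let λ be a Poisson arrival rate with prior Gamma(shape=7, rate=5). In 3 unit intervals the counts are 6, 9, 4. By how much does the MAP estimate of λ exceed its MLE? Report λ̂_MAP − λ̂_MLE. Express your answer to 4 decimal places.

MAP − MLE = -3.2083

Σxᵢ = 19. Posterior is Gamma(26, 8); MAP = (26−1)/8 = 25/8 ≈ 3.12500.
MLE = x̄ = 19/3 ≈ 6.33333.
Difference = 25/8 − 19/3 = -77/24 ≈ -3.2083.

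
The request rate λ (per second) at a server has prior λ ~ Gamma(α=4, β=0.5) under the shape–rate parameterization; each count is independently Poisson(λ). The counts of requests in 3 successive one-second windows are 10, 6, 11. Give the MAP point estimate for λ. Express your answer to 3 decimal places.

Σxᵢ = 10+6+11 = 27, with n = 3.
Posterior ∝ λ^3e^(−0.5λ) · λ^27e^(−3λ) = λ^30e^(−3.5λ), i.e. Gamma(shape=31, rate=3.5).
The mode of a Gamma(a, b) with a ≥ 1 (shape–rate) is (a−1)/b = 30/3.5 ≈ 8.571.

λ̂_MAP = 8.571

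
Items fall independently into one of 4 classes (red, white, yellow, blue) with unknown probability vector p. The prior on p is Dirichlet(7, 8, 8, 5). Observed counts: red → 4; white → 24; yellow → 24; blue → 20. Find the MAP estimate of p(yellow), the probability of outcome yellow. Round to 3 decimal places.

The posterior is Dirichlet(αᵢ + nᵢ) = Dirichlet(11, 32, 32, 25).
For a Dirichlet(a₁,…,a_K) with all aᵢ > 1, the mode has j-th component (aⱼ − 1)/(Σaᵢ − K).
Here Σaᵢ = 100 and K = 4, so p(yellow) = (32 − 1)/(100 − 4) = 31/96 ≈ 0.323.

MAP estimate of p(yellow) = 0.323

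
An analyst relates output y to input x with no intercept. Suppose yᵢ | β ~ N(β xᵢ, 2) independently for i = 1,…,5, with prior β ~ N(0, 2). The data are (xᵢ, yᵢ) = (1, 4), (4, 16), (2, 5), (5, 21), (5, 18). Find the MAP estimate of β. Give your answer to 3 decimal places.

log p(β | y) = −Σ(yᵢ − βxᵢ)²/(2·2) − β²/(2·2) + const.
Setting the derivative to zero: Σxᵢ(yᵢ − βxᵢ)/2 − β/2 = 0, so β = Σxᵢyᵢ / (Σxᵢ² + σ²/τ²).
Σxᵢyᵢ = 1·4 + 4·16 + 2·5 + 5·21 + 5·18 = 273; Σxᵢ² = 71; σ²/τ² = 1.
β̂_MAP = 273 / (71 + 1) = 273/72 ≈ 3.792.

β̂_MAP = 3.792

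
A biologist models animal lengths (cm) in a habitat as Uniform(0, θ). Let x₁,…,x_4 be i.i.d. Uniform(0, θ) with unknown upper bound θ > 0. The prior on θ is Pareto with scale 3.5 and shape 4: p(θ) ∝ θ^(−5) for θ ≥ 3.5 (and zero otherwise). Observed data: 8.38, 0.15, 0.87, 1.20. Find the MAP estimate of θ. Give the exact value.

θ̂_MAP = 8.38

The Uniform(0, θ) likelihood is θ^(−n) for θ ≥ max(xᵢ), zero otherwise. Here max(xᵢ) = 8.38.
Posterior ∝ θ^(−5) · θ^(−4) = θ^(−9) on θ ≥ max(3.5, 8.38) = 8.38.
This density is strictly decreasing in θ, so the posterior mode lies at the lower boundary of the support.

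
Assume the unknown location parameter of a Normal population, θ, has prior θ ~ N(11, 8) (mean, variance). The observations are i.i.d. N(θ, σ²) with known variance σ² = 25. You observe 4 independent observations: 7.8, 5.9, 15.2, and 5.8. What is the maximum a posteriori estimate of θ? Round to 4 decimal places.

θ̂_MAP = 9.6947

n = 4; x̄ = (7.8 + 5.9 + 15.2 + 5.8)/4 = 34.7/4 = 8.675.
For a Normal prior and Normal likelihood with known variance, the posterior is Normal; its mode equals its mean, the precision-weighted average.
Prior precision 1/σ₀² = 1/8 = 0.125; data precision n/σ² = 4/25 = 0.16.
θ̂ = (0.125·11 + 0.16·8.675) / (0.125 + 0.16) = 2.763/0.285 = 921/95 ≈ 9.6947.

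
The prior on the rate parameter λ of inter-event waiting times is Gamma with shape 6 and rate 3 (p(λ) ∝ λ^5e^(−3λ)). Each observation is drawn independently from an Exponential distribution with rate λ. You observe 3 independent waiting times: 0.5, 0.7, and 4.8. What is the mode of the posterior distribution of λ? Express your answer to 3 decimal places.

The Exponential(rate=λ) likelihood is ∝ λ^n e^(−λΣtᵢ). Here n = 3 and Σtᵢ = 0.5 + 0.7 + 4.8 = 6.
Posterior ∝ λ^5e^(−3λ) · λ^3e^(−6λ) = λ^8e^(−9λ), i.e. Gamma(9, 9).
Mode = (a−1)/b = 8/9 ≈ 0.889.

λ̂_MAP = 0.889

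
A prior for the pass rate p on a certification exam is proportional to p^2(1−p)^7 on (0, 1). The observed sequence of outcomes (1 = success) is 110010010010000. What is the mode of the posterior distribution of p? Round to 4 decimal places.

The prior density ∝ p^2(1−p)^7 is the kernel of Beta(3, 8).
Data: 5 successes in 15 trials (from the sequence). The binomial likelihood contributes p^5(1−p)^10, so the posterior is Beta(3+5, 8+10) = Beta(8, 18).
For Beta(a, b) with a, b > 1 the mode is (a−1)/(a+b−2) = 7/24 ≈ 0.2917.

p̂_MAP = 0.2917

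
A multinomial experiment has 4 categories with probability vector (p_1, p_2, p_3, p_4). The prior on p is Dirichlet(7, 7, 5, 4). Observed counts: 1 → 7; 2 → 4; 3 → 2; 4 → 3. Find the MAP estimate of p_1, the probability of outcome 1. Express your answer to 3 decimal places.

The posterior is Dirichlet(αᵢ + nᵢ) = Dirichlet(14, 11, 7, 7).
For a Dirichlet(a₁,…,a_K) with all aᵢ > 1, the mode has j-th component (aⱼ − 1)/(Σaᵢ − K).
Here Σaᵢ = 39 and K = 4, so p_1 = (14 − 1)/(39 − 4) = 13/35 ≈ 0.371.

MAP estimate: 0.371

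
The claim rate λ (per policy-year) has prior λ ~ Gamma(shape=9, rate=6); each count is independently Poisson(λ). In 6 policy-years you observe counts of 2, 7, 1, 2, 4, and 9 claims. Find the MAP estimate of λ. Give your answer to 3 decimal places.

λ̂_MAP = 2.750

Σxᵢ = 2+7+1+2+4+9 = 25, with n = 6.
Posterior ∝ λ^8e^(−6λ) · λ^25e^(−6λ) = λ^33e^(−12λ), i.e. Gamma(shape=34, rate=12).
The mode of a Gamma(a, b) with a ≥ 1 (shape–rate) is (a−1)/b = 33/12 ≈ 2.750.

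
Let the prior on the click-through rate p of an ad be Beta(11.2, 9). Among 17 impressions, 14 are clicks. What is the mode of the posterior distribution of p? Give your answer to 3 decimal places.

Prior: Beta(11.2, 9).
Data: 14 successes in 17 trials. The binomial likelihood contributes p^14(1−p)^3, so the posterior is Beta(11.2+14, 9+3) = Beta(25.2, 12).
For Beta(a, b) with a, b > 1 the mode is (a−1)/(a+b−2) = 24.2/35.2 ≈ 0.688.

p̂_MAP = 0.688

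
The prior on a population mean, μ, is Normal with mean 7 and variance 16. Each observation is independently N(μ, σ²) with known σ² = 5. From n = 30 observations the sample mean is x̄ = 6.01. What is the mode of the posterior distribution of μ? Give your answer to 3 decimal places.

n = 30, x̄ = 6.01.
For a Normal prior and Normal likelihood with known variance, the posterior is Normal; its mode equals its mean, the precision-weighted average.
Prior precision 1/σ₀² = 1/16 = 0.0625; data precision n/σ² = 30/5 = 6.
μ̂ = (0.0625·7 + 6·6.01) / (0.0625 + 6) = 36.4975/6.0625 = 14599/2425 ≈ 6.020.

μ̂_MAP = 6.020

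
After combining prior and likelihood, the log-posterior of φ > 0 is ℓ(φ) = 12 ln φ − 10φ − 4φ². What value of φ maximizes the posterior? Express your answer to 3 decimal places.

φ̂_MAP = 0.750

ℓ'(φ) = 12/φ − 10 − 8φ. Setting this to zero and multiplying by φ: 8φ² + 10φ − 12 = 0.
φ = (−10 + √(10² + 4·8·12)) / (2·8) = (−10 + √484) / 16 = (−10 + 22)/16 = 3/4.
ℓ''(φ) = −12/φ² − 8 < 0, confirming a maximum.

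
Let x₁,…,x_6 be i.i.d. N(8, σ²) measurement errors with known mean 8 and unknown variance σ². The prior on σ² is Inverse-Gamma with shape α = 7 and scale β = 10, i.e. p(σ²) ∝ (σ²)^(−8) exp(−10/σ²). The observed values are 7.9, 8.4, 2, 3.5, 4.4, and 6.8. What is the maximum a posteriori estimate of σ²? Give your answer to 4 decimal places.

Sum of squared deviations about the known mean: SS = (7.9−8)² + (8.4−8)² + (2−8)² + (3.5−8)² + (4.4−8)² + (6.8−8)² = 70.82.
The Normal likelihood contributes (σ²)^(−n/2) exp(−SS/(2σ²)), so the posterior is Inverse-Gamma(α + n/2, β + SS/2) = Inverse-Gamma(10, 45.41).
The mode of Inverse-Gamma(a, b) is b/(a+1) = 45.41/11 ≈ 4.1282.

σ̂²_MAP = 4.1282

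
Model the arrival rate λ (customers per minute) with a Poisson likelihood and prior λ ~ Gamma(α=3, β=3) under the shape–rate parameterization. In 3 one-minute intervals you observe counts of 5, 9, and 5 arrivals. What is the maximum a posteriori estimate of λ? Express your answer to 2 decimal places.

λ̂_MAP = 3.50

Σxᵢ = 5+9+5 = 19, with n = 3.
Posterior ∝ λ^2e^(−3λ) · λ^19e^(−3λ) = λ^21e^(−6λ), i.e. Gamma(shape=22, rate=6).
The mode of a Gamma(a, b) with a ≥ 1 (shape–rate) is (a−1)/b = 21/6 ≈ 3.50.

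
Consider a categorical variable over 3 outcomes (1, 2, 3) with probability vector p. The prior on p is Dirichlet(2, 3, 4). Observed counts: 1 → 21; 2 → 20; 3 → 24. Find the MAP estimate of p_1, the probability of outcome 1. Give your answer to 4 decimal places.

The posterior is Dirichlet(αᵢ + nᵢ) = Dirichlet(23, 23, 28).
For a Dirichlet(a₁,…,a_K) with all aᵢ > 1, the mode has j-th component (aⱼ − 1)/(Σaᵢ − K).
Here Σaᵢ = 74 and K = 3, so p_1 = (23 − 1)/(74 − 3) = 22/71 ≈ 0.3099.

MAP estimate: 0.3099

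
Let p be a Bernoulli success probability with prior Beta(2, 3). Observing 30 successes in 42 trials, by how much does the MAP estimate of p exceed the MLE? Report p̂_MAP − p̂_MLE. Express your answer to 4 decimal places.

Posterior is Beta(32, 15); MAP = (32−1)/(47−2) = 31/45 ≈ 0.68889.
MLE ignores the prior: p̂_MLE = k/n = 30/42 ≈ 0.71429.
Difference = 31/45 − 30/42 = -8/315 ≈ -0.0254.

MAP − MLE = -0.0254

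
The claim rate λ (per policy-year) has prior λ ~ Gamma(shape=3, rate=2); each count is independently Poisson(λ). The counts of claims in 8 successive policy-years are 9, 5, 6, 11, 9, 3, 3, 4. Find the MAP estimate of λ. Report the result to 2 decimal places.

Σxᵢ = 9+5+6+11+9+3+3+4 = 50, with n = 8.
Posterior ∝ λ^2e^(−2λ) · λ^50e^(−8λ) = λ^52e^(−10λ), i.e. Gamma(shape=53, rate=10).
The mode of a Gamma(a, b) with a ≥ 1 (shape–rate) is (a−1)/b = 52/10 ≈ 5.20.

λ̂_MAP = 5.20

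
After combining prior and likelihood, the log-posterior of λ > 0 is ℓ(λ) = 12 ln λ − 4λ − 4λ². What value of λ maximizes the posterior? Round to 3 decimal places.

λ̂_MAP = 1.000

ℓ'(λ) = 12/λ − 4 − 8λ. Setting this to zero and multiplying by λ: 8λ² + 4λ − 12 = 0.
λ = (−4 + √(4² + 4·8·12)) / (2·8) = (−4 + √400) / 16 = (−4 + 20)/16 = 1.
ℓ''(λ) = −12/λ² − 8 < 0, confirming a maximum.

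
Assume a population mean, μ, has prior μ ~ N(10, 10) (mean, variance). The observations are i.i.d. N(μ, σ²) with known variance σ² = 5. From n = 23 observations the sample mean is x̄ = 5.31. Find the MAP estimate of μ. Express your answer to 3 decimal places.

μ̂_MAP = 5.410

n = 23, x̄ = 5.31.
For a Normal prior and Normal likelihood with known variance, the posterior is Normal; its mode equals its mean, the precision-weighted average.
Prior precision 1/σ₀² = 1/10 = 0.1; data precision n/σ² = 23/5 = 4.6.
μ̂ = (0.1·10 + 4.6·5.31) / (0.1 + 4.6) = 25.426/4.7 = 12713/2350 ≈ 5.410.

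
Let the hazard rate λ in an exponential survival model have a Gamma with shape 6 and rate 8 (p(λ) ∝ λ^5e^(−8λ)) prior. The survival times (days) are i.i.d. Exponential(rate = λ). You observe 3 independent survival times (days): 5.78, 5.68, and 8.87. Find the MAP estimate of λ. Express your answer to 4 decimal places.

λ̂_MAP = 0.2824

The Exponential(rate=λ) likelihood is ∝ λ^n e^(−λΣtᵢ). Here n = 3 and Σtᵢ = 5.78 + 5.68 + 8.87 = 20.33.
Posterior ∝ λ^5e^(−8λ) · λ^3e^(−20.33λ) = λ^8e^(−28.33λ), i.e. Gamma(9, 28.33).
Mode = (a−1)/b = 8/28.33 ≈ 0.2824.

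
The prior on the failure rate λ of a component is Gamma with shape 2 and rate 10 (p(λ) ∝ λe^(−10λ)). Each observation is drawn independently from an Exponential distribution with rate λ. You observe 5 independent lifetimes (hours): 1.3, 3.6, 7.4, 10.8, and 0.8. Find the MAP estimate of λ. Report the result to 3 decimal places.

The Exponential(rate=λ) likelihood is ∝ λ^n e^(−λΣtᵢ). Here n = 5 and Σtᵢ = 1.3 + 3.6 + 7.4 + 10.8 + 0.8 = 23.9.
Posterior ∝ λe^(−10λ) · λ^5e^(−23.9λ) = λ^6e^(−33.9λ), i.e. Gamma(7, 33.9).
Mode = (a−1)/b = 6/33.9 ≈ 0.177.

λ̂_MAP = 0.177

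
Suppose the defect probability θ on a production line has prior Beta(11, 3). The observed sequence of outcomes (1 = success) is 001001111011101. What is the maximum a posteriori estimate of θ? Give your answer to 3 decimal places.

Prior: Beta(11, 3).
Data: 9 successes in 15 trials (from the sequence). The binomial likelihood contributes θ^9(1−θ)^6, so the posterior is Beta(11+9, 3+6) = Beta(20, 9).
For Beta(a, b) with a, b > 1 the mode is (a−1)/(a+b−2) = 19/27 ≈ 0.704.

θ̂_MAP = 0.704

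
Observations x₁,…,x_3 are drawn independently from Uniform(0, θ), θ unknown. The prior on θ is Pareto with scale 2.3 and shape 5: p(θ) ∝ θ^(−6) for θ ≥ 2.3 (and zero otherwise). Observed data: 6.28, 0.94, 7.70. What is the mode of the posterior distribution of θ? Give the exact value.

θ̂_MAP = 7.70

The Uniform(0, θ) likelihood is θ^(−n) for θ ≥ max(xᵢ), zero otherwise. Here max(xᵢ) = 7.70.
Posterior ∝ θ^(−6) · θ^(−3) = θ^(−9) on θ ≥ max(2.3, 7.70) = 7.70.
This density is strictly decreasing in θ, so the posterior mode lies at the lower boundary of the support.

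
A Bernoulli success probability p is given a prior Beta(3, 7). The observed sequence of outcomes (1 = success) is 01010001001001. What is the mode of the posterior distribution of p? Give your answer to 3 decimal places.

Prior: Beta(3, 7).
Data: 5 successes in 14 trials (from the sequence). The binomial likelihood contributes p^5(1−p)^9, so the posterior is Beta(3+5, 7+9) = Beta(8, 16).
For Beta(a, b) with a, b > 1 the mode is (a−1)/(a+b−2) = 7/22 ≈ 0.318.

p̂_MAP = 0.318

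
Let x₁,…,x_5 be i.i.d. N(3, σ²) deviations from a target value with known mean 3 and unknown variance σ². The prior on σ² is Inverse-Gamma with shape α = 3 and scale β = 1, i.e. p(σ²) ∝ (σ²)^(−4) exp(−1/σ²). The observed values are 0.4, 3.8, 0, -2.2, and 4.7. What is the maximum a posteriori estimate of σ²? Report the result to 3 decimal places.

σ̂²_MAP = 3.718

Sum of squared deviations about the known mean: SS = (0.4−3)² + (3.8−3)² + (0−3)² + (-2.2−3)² + (4.7−3)² = 46.33.
The Normal likelihood contributes (σ²)^(−n/2) exp(−SS/(2σ²)), so the posterior is Inverse-Gamma(α + n/2, β + SS/2) = Inverse-Gamma(5.5, 24.165).
The mode of Inverse-Gamma(a, b) is b/(a+1) = 24.165/6.5 ≈ 3.718.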